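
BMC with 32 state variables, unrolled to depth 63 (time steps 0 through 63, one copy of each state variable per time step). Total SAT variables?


BMC unrolls to depth k, creating one copy of each state var for steps 0..k.
Step count = 63 + 1 = 64 (steps 0 through 63)
Vars per step = 32
Total = 32 * 64 = 2048

2048


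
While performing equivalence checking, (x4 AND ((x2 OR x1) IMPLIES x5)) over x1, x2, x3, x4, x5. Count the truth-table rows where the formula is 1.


Formula: (x4 AND ((x2 OR x1) IMPLIES x5)) over 5 vars (32 rows)
Evaluate each row (x1, x2, x3, x4, x5 as bits, MSB first):
  row 0 [00000]: (0 AND ((0 OR 0) IMPLIES 0)) -> 0
  row 1 [00001]: (0 AND ((0 OR 0) IMPLIES 1)) -> 0
  row 2 [00010]: (1 AND ((0 OR 0) IMPLIES 0)) -> 1
  row 3 [00011]: (1 AND ((0 OR 0) IMPLIES 1)) -> 1
  row 4 [00100]: (0 AND ((0 OR 0) IMPLIES 0)) -> 0
  row 5 [00101]: (0 AND ((0 OR 0) IMPLIES 1)) -> 0
  row 6 [00110]: (1 AND ((0 OR 0) IMPLIES 0)) -> 1
  row 7 [00111]: (1 AND ((0 OR 0) IMPLIES 1)) -> 1
  row 8 [01000]: (0 AND ((1 OR 0) IMPLIES 0)) -> 0
  row 9 [01001]: (0 AND ((1 OR 0) IMPLIES 1)) -> 0
  row 10 [01010]: (1 AND ((1 OR 0) IMPLIES 0)) -> 0
  row 11 [01011]: (1 AND ((1 OR 0) IMPLIES 1)) -> 1
  row 12 [01100]: (0 AND ((1 OR 0) IMPLIES 0)) -> 0
  row 13 [01101]: (0 AND ((1 OR 0) IMPLIES 1)) -> 0
  row 14 [01110]: (1 AND ((1 OR 0) IMPLIES 0)) -> 0
  row 15 [01111]: (1 AND ((1 OR 0) IMPLIES 1)) -> 1
  row 16 [10000]: (0 AND ((0 OR 1) IMPLIES 0)) -> 0
  row 17 [10001]: (0 AND ((0 OR 1) IMPLIES 1)) -> 0
  row 18 [10010]: (1 AND ((0 OR 1) IMPLIES 0)) -> 0
  row 19 [10011]: (1 AND ((0 OR 1) IMPLIES 1)) -> 1
  row 20 [10100]: (0 AND ((0 OR 1) IMPLIES 0)) -> 0
  row 21 [10101]: (0 AND ((0 OR 1) IMPLIES 1)) -> 0
  row 22 [10110]: (1 AND ((0 OR 1) IMPLIES 0)) -> 0
  row 23 [10111]: (1 AND ((0 OR 1) IMPLIES 1)) -> 1
  row 24 [11000]: (0 AND ((1 OR 1) IMPLIES 0)) -> 0
  row 25 [11001]: (0 AND ((1 OR 1) IMPLIES 1)) -> 0
  row 26 [11010]: (1 AND ((1 OR 1) IMPLIES 0)) -> 0
  row 27 [11011]: (1 AND ((1 OR 1) IMPLIES 1)) -> 1
  row 28 [11100]: (0 AND ((1 OR 1) IMPLIES 0)) -> 0
  row 29 [11101]: (0 AND ((1 OR 1) IMPLIES 1)) -> 0
  row 30 [11110]: (1 AND ((1 OR 1) IMPLIES 0)) -> 0
  row 31 [11111]: (1 AND ((1 OR 1) IMPLIES 1)) -> 1
Full result column, 8 rows per line (x1,x2 fixed per line; x3,x4,x5 runs 000..111 left to right):
  rows 0-7 [x1,x2=00]: 00110011  (ones: 4)
  rows 8-15 [x1,x2=01]: 00010001  (ones: 2)
  rows 16-23 [x1,x2=10]: 00010001  (ones: 2)
  rows 24-31 [x1,x2=11]: 00010001  (ones: 2)
Count of 1-rows = 4+2+2+2 = 10

10


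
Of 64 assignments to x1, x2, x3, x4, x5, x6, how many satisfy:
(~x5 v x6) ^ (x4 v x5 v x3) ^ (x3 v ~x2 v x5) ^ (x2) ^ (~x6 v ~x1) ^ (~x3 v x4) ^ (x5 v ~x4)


CNF with 7 clauses over 6 vars (64 assignments).
An assignment satisfies CNF iff every clause has >=1 true literal.
Check each row (bits = x1,x2,x3,x4,x5,x6; clause T/F shown):
  row 0 [000000]: clauses=TFTFTTT -> 0
  row 1 [000001]: clauses=TFTFTTT -> 0
  row 2 [000010]: clauses=FTTFTTT -> 0
  row 3 [000011]: clauses=TTTFTTT -> 0
  row 4 [000100]: clauses=TTTFTTF -> 0
  (every remaining row is evaluated the same way; all 64 results are listed next)
Full result column, 8 rows per line (x1,x2,x3 fixed per line; x4,x5,x6 runs 000..111 left to right):
  rows 0-7 [x1,x2,x3=000]: 00000000  (ones: 0)
  rows 8-15 [x1,x2,x3=001]: 00000000  (ones: 0)
  rows 16-23 [x1,x2,x3=010]: 00010001  (ones: 2)
  rows 24-31 [x1,x2,x3=011]: 00000001  (ones: 1)
  rows 32-39 [x1,x2,x3=100]: 00000000  (ones: 0)
  rows 40-47 [x1,x2,x3=101]: 00000000  (ones: 0)
  rows 48-55 [x1,x2,x3=110]: 00000000  (ones: 0)
  rows 56-63 [x1,x2,x3=111]: 00000000  (ones: 0)
Satisfying assignments = 0+0+2+1+0+0+0+0 = 3

3


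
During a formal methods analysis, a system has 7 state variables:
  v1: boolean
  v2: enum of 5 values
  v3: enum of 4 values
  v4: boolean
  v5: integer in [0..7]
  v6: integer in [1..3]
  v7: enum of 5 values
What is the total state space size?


State space = product of domain sizes of all variables.
Domain sizes:
  v1 (boolean): 2
  v2 (enum of 5 values): 5
  v3 (enum of 4 values): 4
  v4 (boolean): 2
  v5 (integer in [0..7]): 8
  v6 (integer in [1..3]): 3
  v7 (enum of 5 values): 5
Product = 2 * 5 * 4 * 2 * 8 * 3 * 5 = 9600

9600


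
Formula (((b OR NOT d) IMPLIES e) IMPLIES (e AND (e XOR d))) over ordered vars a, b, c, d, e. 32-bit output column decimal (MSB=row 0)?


Formula: (((b OR NOT d) IMPLIES e) IMPLIES (e AND (e XOR d))) over a, b, c, d, e (32 rows)
Evaluate each row (bits = a,b,c,d,e, MSB first):
  row 0 [00000]: (((0 OR NOT 0) IMPLIES 0) IMPLIES (0 AND (0 XOR 0))) -> 1
  row 1 [00001]: (((0 OR NOT 0) IMPLIES 1) IMPLIES (1 AND (1 XOR 0))) -> 1
  row 2 [00010]: (((0 OR NOT 1) IMPLIES 0) IMPLIES (0 AND (0 XOR 1))) -> 0
  row 3 [00011]: (((0 OR NOT 1) IMPLIES 1) IMPLIES (1 AND (1 XOR 1))) -> 0
  row 4 [00100]: (((0 OR NOT 0) IMPLIES 0) IMPLIES (0 AND (0 XOR 0))) -> 1
  row 5 [00101]: (((0 OR NOT 0) IMPLIES 1) IMPLIES (1 AND (1 XOR 0))) -> 1
  row 6 [00110]: (((0 OR NOT 1) IMPLIES 0) IMPLIES (0 AND (0 XOR 1))) -> 0
  row 7 [00111]: (((0 OR NOT 1) IMPLIES 1) IMPLIES (1 AND (1 XOR 1))) -> 0
  row 8 [01000]: (((1 OR NOT 0) IMPLIES 0) IMPLIES (0 AND (0 XOR 0))) -> 1
  row 9 [01001]: (((1 OR NOT 0) IMPLIES 1) IMPLIES (1 AND (1 XOR 0))) -> 1
  row 10 [01010]: (((1 OR NOT 1) IMPLIES 0) IMPLIES (0 AND (0 XOR 1))) -> 1
  row 11 [01011]: (((1 OR NOT 1) IMPLIES 1) IMPLIES (1 AND (1 XOR 1))) -> 0
  row 12 [01100]: (((1 OR NOT 0) IMPLIES 0) IMPLIES (0 AND (0 XOR 0))) -> 1
  row 13 [01101]: (((1 OR NOT 0) IMPLIES 1) IMPLIES (1 AND (1 XOR 0))) -> 1
  row 14 [01110]: (((1 OR NOT 1) IMPLIES 0) IMPLIES (0 AND (0 XOR 1))) -> 1
  row 15 [01111]: (((1 OR NOT 1) IMPLIES 1) IMPLIES (1 AND (1 XOR 1))) -> 0
  row 16 [10000]: (((0 OR NOT 0) IMPLIES 0) IMPLIES (0 AND (0 XOR 0))) -> 1
  row 17 [10001]: (((0 OR NOT 0) IMPLIES 1) IMPLIES (1 AND (1 XOR 0))) -> 1
  row 18 [10010]: (((0 OR NOT 1) IMPLIES 0) IMPLIES (0 AND (0 XOR 1))) -> 0
  row 19 [10011]: (((0 OR NOT 1) IMPLIES 1) IMPLIES (1 AND (1 XOR 1))) -> 0
  row 20 [10100]: (((0 OR NOT 0) IMPLIES 0) IMPLIES (0 AND (0 XOR 0))) -> 1
  row 21 [10101]: (((0 OR NOT 0) IMPLIES 1) IMPLIES (1 AND (1 XOR 0))) -> 1
  row 22 [10110]: (((0 OR NOT 1) IMPLIES 0) IMPLIES (0 AND (0 XOR 1))) -> 0
  row 23 [10111]: (((0 OR NOT 1) IMPLIES 1) IMPLIES (1 AND (1 XOR 1))) -> 0
  row 24 [11000]: (((1 OR NOT 0) IMPLIES 0) IMPLIES (0 AND (0 XOR 0))) -> 1
  row 25 [11001]: (((1 OR NOT 0) IMPLIES 1) IMPLIES (1 AND (1 XOR 0))) -> 1
  row 26 [11010]: (((1 OR NOT 1) IMPLIES 0) IMPLIES (0 AND (0 XOR 1))) -> 1
  row 27 [11011]: (((1 OR NOT 1) IMPLIES 1) IMPLIES (1 AND (1 XOR 1))) -> 0
  row 28 [11100]: (((1 OR NOT 0) IMPLIES 0) IMPLIES (0 AND (0 XOR 0))) -> 1
  row 29 [11101]: (((1 OR NOT 0) IMPLIES 1) IMPLIES (1 AND (1 XOR 0))) -> 1
  row 30 [11110]: (((1 OR NOT 1) IMPLIES 0) IMPLIES (0 AND (0 XOR 1))) -> 1
  row 31 [11111]: (((1 OR NOT 1) IMPLIES 1) IMPLIES (1 AND (1 XOR 1))) -> 0
Full result column, 4 rows per line (a,b,c fixed per line; d,e runs 00..11 left to right):
  rows 0-3 [a,b,c=000]: 1100  = hex C
  rows 4-7 [a,b,c=001]: 1100  = hex C
  rows 8-11 [a,b,c=010]: 1110  = hex E
  rows 12-15 [a,b,c=011]: 1110  = hex E
  rows 16-19 [a,b,c=100]: 1100  = hex C
  rows 20-23 [a,b,c=101]: 1100  = hex C
  rows 24-27 [a,b,c=110]: 1110  = hex E
  rows 28-31 [a,b,c=111]: 1110  = hex E
Output column (row 0 .. row 31) = 11001100111011101100110011101110
Output column grouped in 4s = 1100 1100 1110 1110 1100 1100 1110 1110 = 0xCCEECCEE
Convert to decimal digit by digit (value = value*16 + digit):
  C -> 12
  12*16 + 12 (C) = 204
  204*16 + 14 (E) = 3278
  3278*16 + 14 (E) = 52462
  52462*16 + 12 (C) = 839404
  839404*16 + 12 (C) = 13430476
  13430476*16 + 14 (E) = 214887630
  214887630*16 + 14 (E) = 3438202094
Decimal = 3438202094

3438202094


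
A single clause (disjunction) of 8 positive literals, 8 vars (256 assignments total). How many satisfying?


Step 1: Total=2^8=256
Step 2: Unsat when all 8 false: 2^0=1
Step 3: Sat=256-1=255

255


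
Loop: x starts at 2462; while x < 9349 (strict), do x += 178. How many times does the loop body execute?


Step 1: x goes from 2462 toward 9349 by 178; the body runs while x<9349, so iterations = ceil((bound-start)/step)
Step 2: Distance=6887
Step 3: ceil(6887/178)=39

39


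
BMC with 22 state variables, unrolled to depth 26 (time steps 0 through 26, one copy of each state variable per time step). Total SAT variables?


BMC unrolls to depth k, creating one copy of each state var for steps 0..k.
Step count = 26 + 1 = 27 (steps 0 through 26)
Vars per step = 22
Total = 22 * 27 = 594

594


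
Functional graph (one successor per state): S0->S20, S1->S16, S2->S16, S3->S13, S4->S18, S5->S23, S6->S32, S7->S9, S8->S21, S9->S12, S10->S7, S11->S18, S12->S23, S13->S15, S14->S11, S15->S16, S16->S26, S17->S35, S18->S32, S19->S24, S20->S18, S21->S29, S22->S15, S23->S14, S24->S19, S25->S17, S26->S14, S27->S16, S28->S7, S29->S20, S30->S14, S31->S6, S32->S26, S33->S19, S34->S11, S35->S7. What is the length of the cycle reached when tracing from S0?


Trace from S0 until a state repeats:
  S0 -> S20 -> S18 -> S32 -> S26 -> S14 -> S11 -> S18
S18 first seen at step 2, revisited at step 7.
Cycle length = 7 - 2 = 5

5


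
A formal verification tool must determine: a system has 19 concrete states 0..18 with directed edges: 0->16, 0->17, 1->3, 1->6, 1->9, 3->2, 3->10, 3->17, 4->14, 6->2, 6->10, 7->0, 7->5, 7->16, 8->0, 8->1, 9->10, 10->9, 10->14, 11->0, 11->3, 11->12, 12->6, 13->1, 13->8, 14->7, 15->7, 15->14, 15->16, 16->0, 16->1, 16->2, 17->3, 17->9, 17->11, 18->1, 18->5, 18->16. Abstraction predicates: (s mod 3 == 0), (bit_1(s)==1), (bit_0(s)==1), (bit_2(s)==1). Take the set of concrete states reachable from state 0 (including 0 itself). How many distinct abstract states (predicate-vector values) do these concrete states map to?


BFS from 0:
Concrete reachable: {0, 1, 2, 3, 5, 6, 7, 9, 10, 11, 12, 14, 16, 17}
Abstract via predicates (s mod 3 == 0), (bit_1(s)==1), (bit_0(s)==1), (bit_2(s)==1):
  (0,0,0,0) <- {16}
  (0,0,1,0) <- {1, 17}
  (0,0,1,1) <- {5}
  (0,1,0,0) <- {2, 10}
  (0,1,0,1) <- {14}
  (0,1,1,0) <- {11}
  (0,1,1,1) <- {7}
  (1,0,0,0) <- {0}
  (1,0,0,1) <- {12}
  (1,0,1,0) <- {9}
  (1,1,0,1) <- {6}
  (1,1,1,0) <- {3}
Distinct abstract states = 12

12


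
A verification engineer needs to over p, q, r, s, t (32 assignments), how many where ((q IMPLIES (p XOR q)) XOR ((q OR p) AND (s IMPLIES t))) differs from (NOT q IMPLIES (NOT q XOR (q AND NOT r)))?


F1 = ((q IMPLIES (p XOR q)) XOR ((q OR p) AND (s IMPLIES t)))
F2 = (NOT q IMPLIES (NOT q XOR (q AND NOT r)))
Evaluate both on each of 32 rows (bits = p,q,r,s,t):
  row 0 [00000]: F1=1 F2=1 -> 0
  row 1 [00001]: F1=1 F2=1 -> 0
  row 2 [00010]: F1=1 F2=1 -> 0
  row 3 [00011]: F1=1 F2=1 -> 0
  row 4 [00100]: F1=1 F2=1 -> 0
  row 5 [00101]: F1=1 F2=1 -> 0
  row 6 [00110]: F1=1 F2=1 -> 0
  row 7 [00111]: F1=1 F2=1 -> 0
  row 8 [01000]: F1=0 F2=1 (differ) -> 1
  row 9 [01001]: F1=0 F2=1 (differ) -> 1
  row 10 [01010]: F1=1 F2=1 -> 0
  row 11 [01011]: F1=0 F2=1 (differ) -> 1
  row 12 [01100]: F1=0 F2=1 (differ) -> 1
  row 13 [01101]: F1=0 F2=1 (differ) -> 1
  row 14 [01110]: F1=1 F2=1 -> 0
  row 15 [01111]: F1=0 F2=1 (differ) -> 1
  row 16 [10000]: F1=0 F2=1 (differ) -> 1
  row 17 [10001]: F1=0 F2=1 (differ) -> 1
  row 18 [10010]: F1=1 F2=1 -> 0
  row 19 [10011]: F1=0 F2=1 (differ) -> 1
  row 20 [10100]: F1=0 F2=1 (differ) -> 1
  row 21 [10101]: F1=0 F2=1 (differ) -> 1
  row 22 [10110]: F1=1 F2=1 -> 0
  row 23 [10111]: F1=0 F2=1 (differ) -> 1
  row 24 [11000]: F1=1 F2=1 -> 0
  row 25 [11001]: F1=1 F2=1 -> 0
  row 26 [11010]: F1=0 F2=1 (differ) -> 1
  row 27 [11011]: F1=1 F2=1 -> 0
  row 28 [11100]: F1=1 F2=1 -> 0
  row 29 [11101]: F1=1 F2=1 -> 0
  row 30 [11110]: F1=0 F2=1 (differ) -> 1
  row 31 [11111]: F1=1 F2=1 -> 0
Full result column, 8 rows per line (p,q fixed per line; r,s,t runs 000..111 left to right):
  rows 0-7 [p,q=00]: 00000000  (ones: 0)
  rows 8-15 [p,q=01]: 11011101  (ones: 6)
  rows 16-23 [p,q=10]: 11011101  (ones: 6)
  rows 24-31 [p,q=11]: 00100010  (ones: 2)
Disagreements = 0+6+6+2 = 14

14


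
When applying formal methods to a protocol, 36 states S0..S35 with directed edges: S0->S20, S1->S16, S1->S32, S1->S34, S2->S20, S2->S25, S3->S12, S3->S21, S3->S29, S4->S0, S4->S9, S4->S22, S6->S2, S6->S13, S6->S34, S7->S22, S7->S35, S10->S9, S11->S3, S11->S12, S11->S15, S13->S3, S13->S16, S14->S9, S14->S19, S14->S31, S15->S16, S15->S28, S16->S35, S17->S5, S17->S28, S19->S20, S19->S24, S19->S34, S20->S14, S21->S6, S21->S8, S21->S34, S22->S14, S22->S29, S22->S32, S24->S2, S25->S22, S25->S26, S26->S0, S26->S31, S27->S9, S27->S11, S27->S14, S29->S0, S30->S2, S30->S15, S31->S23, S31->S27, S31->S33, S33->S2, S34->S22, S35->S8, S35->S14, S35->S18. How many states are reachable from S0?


BFS from S0:
  layer 0: {S0}
  layer 1: {S20}
  layer 2: {S14}
  layer 3: {S9, S19, S31}
  layer 4: {S23, S24, S27, S33, S34}
  layer 5: {S2, S11, S22}
  layer 6: {S3, S12, S15, S25, S29, S32}
  layer 7: {S16, S21, S26, S28}
  layer 8: {S6, S8, S35}
  layer 9: {S13, S18}
Reachable set: {S0, S2, S3, S6, S8, S9, S11, S12, S13, S14, S15, S16, S18, S19, S20, S21, S22, S23, S24, S25, S26, S27, S28, S29, S31, S32, S33, S34, S35}
Count = 29

29


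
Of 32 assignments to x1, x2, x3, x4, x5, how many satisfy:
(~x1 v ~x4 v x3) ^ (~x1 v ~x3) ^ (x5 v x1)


CNF with 3 clauses over 5 vars (32 assignments).
An assignment satisfies CNF iff every clause has >=1 true literal.
Check each row (bits = x1,x2,x3,x4,x5; clause T/F shown):
  row 0 [00000]: clauses=TTF -> 0
  row 1 [00001]: clauses=TTT -> 1
  row 2 [00010]: clauses=TTF -> 0
  row 3 [00011]: clauses=TTT -> 1
  row 4 [00100]: clauses=TTF -> 0
  row 5 [00101]: clauses=TTT -> 1
  row 6 [00110]: clauses=TTF -> 0
  row 7 [00111]: clauses=TTT -> 1
  row 8 [01000]: clauses=TTF -> 0
  row 9 [01001]: clauses=TTT -> 1
  row 10 [01010]: clauses=TTF -> 0
  row 11 [01011]: clauses=TTT -> 1
  row 12 [01100]: clauses=TTF -> 0
  row 13 [01101]: clauses=TTT -> 1
  row 14 [01110]: clauses=TTF -> 0
  row 15 [01111]: clauses=TTT -> 1
  row 16 [10000]: clauses=TTT -> 1
  row 17 [10001]: clauses=TTT -> 1
  row 18 [10010]: clauses=FTT -> 0
  row 19 [10011]: clauses=FTT -> 0
  row 20 [10100]: clauses=TFT -> 0
  row 21 [10101]: clauses=TFT -> 0
  row 22 [10110]: clauses=TFT -> 0
  row 23 [10111]: clauses=TFT -> 0
  row 24 [11000]: clauses=TTT -> 1
  row 25 [11001]: clauses=TTT -> 1
  row 26 [11010]: clauses=FTT -> 0
  row 27 [11011]: clauses=FTT -> 0
  row 28 [11100]: clauses=TFT -> 0
  row 29 [11101]: clauses=TFT -> 0
  row 30 [11110]: clauses=TFT -> 0
  row 31 [11111]: clauses=TFT -> 0
Full result column, 8 rows per line (x1,x2 fixed per line; x3,x4,x5 runs 000..111 left to right):
  rows 0-7 [x1,x2=00]: 01010101  (ones: 4)
  rows 8-15 [x1,x2=01]: 01010101  (ones: 4)
  rows 16-23 [x1,x2=10]: 11000000  (ones: 2)
  rows 24-31 [x1,x2=11]: 11000000  (ones: 2)
Satisfying assignments = 4+4+2+2 = 12

12


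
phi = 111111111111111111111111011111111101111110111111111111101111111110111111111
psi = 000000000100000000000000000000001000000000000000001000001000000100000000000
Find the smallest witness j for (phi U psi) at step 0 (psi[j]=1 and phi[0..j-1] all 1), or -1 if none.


(phi U psi) at 0: need smallest j with psi[j]=1 and phi[i]=1 for all i in [0,j).
Scan from step 0:
  step 0: phi=1, psi=0 -> continue
  step 1: phi=1, psi=0 -> continue
  step 2: phi=1, psi=0 -> continue
  step 3: phi=1, psi=0 -> continue
  step 9: psi=1 and phi held for [0,9) -> witness found
Witness step = 9

9


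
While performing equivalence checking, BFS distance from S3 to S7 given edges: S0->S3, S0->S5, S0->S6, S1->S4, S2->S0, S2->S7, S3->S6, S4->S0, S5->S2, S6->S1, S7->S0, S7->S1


BFS layer-by-layer from S3:
  dist 0: {S3}
  dist 1: {S6}
  dist 2: {S1}
  dist 3: {S4}
  dist 4: {S0}
  dist 5: {S5}
  dist 6: {S2}
  dist 7: {S7}
  -> S7 reached at distance 7
Shortest path length = 7

7


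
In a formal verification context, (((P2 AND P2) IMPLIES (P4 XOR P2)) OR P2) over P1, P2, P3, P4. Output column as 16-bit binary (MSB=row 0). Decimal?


Formula: (((P2 AND P2) IMPLIES (P4 XOR P2)) OR P2) over P1, P2, P3, P4 (16 rows)
Evaluate each row (bits = P1,P2,P3,P4, MSB first):
  row 0 [0000]: (((0 AND 0) IMPLIES (0 XOR 0)) OR 0) -> 1
  row 1 [0001]: (((0 AND 0) IMPLIES (1 XOR 0)) OR 0) -> 1
  row 2 [0010]: (((0 AND 0) IMPLIES (0 XOR 0)) OR 0) -> 1
  row 3 [0011]: (((0 AND 0) IMPLIES (1 XOR 0)) OR 0) -> 1
  row 4 [0100]: (((1 AND 1) IMPLIES (0 XOR 1)) OR 1) -> 1
  row 5 [0101]: (((1 AND 1) IMPLIES (1 XOR 1)) OR 1) -> 1
  row 6 [0110]: (((1 AND 1) IMPLIES (0 XOR 1)) OR 1) -> 1
  row 7 [0111]: (((1 AND 1) IMPLIES (1 XOR 1)) OR 1) -> 1
  row 8 [1000]: (((0 AND 0) IMPLIES (0 XOR 0)) OR 0) -> 1
  row 9 [1001]: (((0 AND 0) IMPLIES (1 XOR 0)) OR 0) -> 1
  row 10 [1010]: (((0 AND 0) IMPLIES (0 XOR 0)) OR 0) -> 1
  row 11 [1011]: (((0 AND 0) IMPLIES (1 XOR 0)) OR 0) -> 1
  row 12 [1100]: (((1 AND 1) IMPLIES (0 XOR 1)) OR 1) -> 1
  row 13 [1101]: (((1 AND 1) IMPLIES (1 XOR 1)) OR 1) -> 1
  row 14 [1110]: (((1 AND 1) IMPLIES (0 XOR 1)) OR 1) -> 1
  row 15 [1111]: (((1 AND 1) IMPLIES (1 XOR 1)) OR 1) -> 1
Full result column, 4 rows per line (P1,P2 fixed per line; P3,P4 runs 00..11 left to right):
  rows 0-3 [P1,P2=00]: 1111  = hex F
  rows 4-7 [P1,P2=01]: 1111  = hex F
  rows 8-11 [P1,P2=10]: 1111  = hex F
  rows 12-15 [P1,P2=11]: 1111  = hex F
Output column (row 0 .. row 15) = 1111111111111111
Output column grouped in 4s = 1111 1111 1111 1111 = 0xFFFF
Convert to decimal digit by digit (value = value*16 + digit):
  F -> 15
  15*16 + 15 (F) = 255
  255*16 + 15 (F) = 4095
  4095*16 + 15 (F) = 65535
Decimal = 65535

65535


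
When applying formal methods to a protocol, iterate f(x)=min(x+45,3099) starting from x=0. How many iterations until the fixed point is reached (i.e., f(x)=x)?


Step 1: x=0, cap=3099, increment=45
Step 2: x grows by 45 each step until capped at 3099; fixed point is x=3099
Step 3: iterations = ceil(3099/45) = 69

69


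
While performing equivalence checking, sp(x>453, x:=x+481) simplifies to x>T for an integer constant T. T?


Formula: sp(P, x:=E) = exists old_x. (x = E[old_x/x]) AND P[old_x/x] (old_x is the value of x before the assignment; eliminate old_x by solving x = E[old_x/x] for old_x)
Step 1: Precondition P: x>453, i.e. old_x > 453
Step 2: Assignment gives x = old_x + 481, so old_x = x - 481
Step 3: Substitute into P: x - 481 > 453
Step 4: Simplify: x > 453+481 = 934

934


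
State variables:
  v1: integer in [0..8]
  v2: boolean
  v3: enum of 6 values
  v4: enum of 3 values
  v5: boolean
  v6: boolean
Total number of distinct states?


State space = product of domain sizes of all variables.
Domain sizes:
  v1 (integer in [0..8]): 9
  v2 (boolean): 2
  v3 (enum of 6 values): 6
  v4 (enum of 3 values): 3
  v5 (boolean): 2
  v6 (boolean): 2
Product = 9 * 2 * 6 * 3 * 2 * 2 = 1296

1296


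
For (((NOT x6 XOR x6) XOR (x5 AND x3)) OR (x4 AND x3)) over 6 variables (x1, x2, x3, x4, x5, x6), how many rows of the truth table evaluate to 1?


Formula: (((NOT x6 XOR x6) XOR (x5 AND x3)) OR (x4 AND x3)) over 6 vars (64 rows)
Evaluate each row (x1, x2, x3, x4, x5, x6 as bits, MSB first):
  row 0 [000000]: (((NOT 0 XOR 0) XOR (0 AND 0)) OR (0 AND 0)) -> 1
  row 1 [000001]: (((NOT 1 XOR 1) XOR (0 AND 0)) OR (0 AND 0)) -> 1
  row 2 [000010]: (((NOT 0 XOR 0) XOR (1 AND 0)) OR (0 AND 0)) -> 1
  row 3 [000011]: (((NOT 1 XOR 1) XOR (1 AND 0)) OR (0 AND 0)) -> 1
  row 4 [000100]: (((NOT 0 XOR 0) XOR (0 AND 0)) OR (1 AND 0)) -> 1
  (every remaining row is evaluated the same way; all 64 results are listed next)
Full result column, 8 rows per line (x1,x2,x3 fixed per line; x4,x5,x6 runs 000..111 left to right):
  rows 0-7 [x1,x2,x3=000]: 11111111  (ones: 8)
  rows 8-15 [x1,x2,x3=001]: 11001111  (ones: 6)
  rows 16-23 [x1,x2,x3=010]: 11111111  (ones: 8)
  rows 24-31 [x1,x2,x3=011]: 11001111  (ones: 6)
  rows 32-39 [x1,x2,x3=100]: 11111111  (ones: 8)
  rows 40-47 [x1,x2,x3=101]: 11001111  (ones: 6)
  rows 48-55 [x1,x2,x3=110]: 11111111  (ones: 8)
  rows 56-63 [x1,x2,x3=111]: 11001111  (ones: 6)
Count of 1-rows = 8+6+8+6+8+6+8+6 = 56

56


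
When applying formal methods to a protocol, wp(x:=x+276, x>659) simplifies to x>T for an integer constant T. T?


Formula: wp(x:=E, P) = P[E/x] (substitute E for x in postcondition)
Step 1: Postcondition: x>659
Step 2: Substitute x+276 for x: x+276>659
Step 3: Solve for x: x > 659-276 = 383

383


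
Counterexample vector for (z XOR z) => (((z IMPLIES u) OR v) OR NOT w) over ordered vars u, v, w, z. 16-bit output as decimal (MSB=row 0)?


F1 = (z XOR z)
F2 = (((z IMPLIES u) OR v) OR NOT w)
Counterexample to F1=>F2 is where F1=1 and F2=0.
Evaluate each row (bits = u,v,w,z, MSB first):
  row 0 [0000]: F1=0 F2=1 -> F1&~F2 -> 0
  row 1 [0001]: F1=0 F2=1 -> F1&~F2 -> 0
  row 2 [0010]: F1=0 F2=1 -> F1&~F2 -> 0
  row 3 [0011]: F1=0 F2=0 -> F1&~F2 -> 0
  row 4 [0100]: F1=0 F2=1 -> F1&~F2 -> 0
  row 5 [0101]: F1=0 F2=1 -> F1&~F2 -> 0
  row 6 [0110]: F1=0 F2=1 -> F1&~F2 -> 0
  row 7 [0111]: F1=0 F2=1 -> F1&~F2 -> 0
  row 8 [1000]: F1=0 F2=1 -> F1&~F2 -> 0
  row 9 [1001]: F1=0 F2=1 -> F1&~F2 -> 0
  row 10 [1010]: F1=0 F2=1 -> F1&~F2 -> 0
  row 11 [1011]: F1=0 F2=1 -> F1&~F2 -> 0
  row 12 [1100]: F1=0 F2=1 -> F1&~F2 -> 0
  row 13 [1101]: F1=0 F2=1 -> F1&~F2 -> 0
  row 14 [1110]: F1=0 F2=1 -> F1&~F2 -> 0
  row 15 [1111]: F1=0 F2=1 -> F1&~F2 -> 0
Full result column, 4 rows per line (u,v fixed per line; w,z runs 00..11 left to right):
  rows 0-3 [u,v=00]: 0000  = hex 0
  rows 4-7 [u,v=01]: 0000  = hex 0
  rows 8-11 [u,v=10]: 0000  = hex 0
  rows 12-15 [u,v=11]: 0000  = hex 0
Counterexample vector (row 0 .. row 15) = 0000000000000000
Output column grouped in 4s = 0000 0000 0000 0000 = 0x0000
Convert to decimal digit by digit (value = value*16 + digit):
  0 -> 0
  0*16 + 0 = 0
  0*16 + 0 = 0
  0*16 + 0 = 0
Decimal = 0

0


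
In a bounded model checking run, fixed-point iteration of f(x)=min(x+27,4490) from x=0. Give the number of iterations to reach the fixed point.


Step 1: x=0, cap=4490, increment=27
Step 2: x grows by 27 each step until capped at 4490; fixed point is x=4490
Step 3: iterations = ceil(4490/27) = 167

167


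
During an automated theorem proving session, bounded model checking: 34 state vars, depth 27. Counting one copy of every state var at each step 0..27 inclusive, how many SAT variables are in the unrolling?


BMC unrolls to depth k, creating one copy of each state var for steps 0..k.
Step count = 27 + 1 = 28 (steps 0 through 27)
Vars per step = 34
Total = 34 * 28 = 952

952


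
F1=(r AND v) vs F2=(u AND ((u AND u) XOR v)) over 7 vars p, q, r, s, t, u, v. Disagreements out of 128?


F1 = (r AND v)
F2 = (u AND ((u AND u) XOR v))
Evaluate both on each of 128 rows (bits = p,q,r,s,t,u,v):
  row 0 [0000000]: F1=0 F2=0 -> 0
  row 1 [0000001]: F1=0 F2=0 -> 0
  row 2 [0000010]: F1=0 F2=1 (differ) -> 1
  row 3 [0000011]: F1=0 F2=0 -> 0
  row 4 [0000100]: F1=0 F2=0 -> 0
  (every remaining row is evaluated the same way; all 128 results are listed next)
Full result column, 8 rows per line (p,q,r,s fixed per line; t,u,v runs 000..111 left to right):
  rows 0-7 [p,q,r,s=0000]: 00100010  (ones: 2)
  rows 8-15 [p,q,r,s=0001]: 00100010  (ones: 2)
  rows 16-23 [p,q,r,s=0010]: 01110111  (ones: 6)
  rows 24-31 [p,q,r,s=0011]: 01110111  (ones: 6)
  rows 32-39 [p,q,r,s=0100]: 00100010  (ones: 2)
  rows 40-47 [p,q,r,s=0101]: 00100010  (ones: 2)
  rows 48-55 [p,q,r,s=0110]: 01110111  (ones: 6)
  rows 56-63 [p,q,r,s=0111]: 01110111  (ones: 6)
  rows 64-71 [p,q,r,s=1000]: 00100010  (ones: 2)
  rows 72-79 [p,q,r,s=1001]: 00100010  (ones: 2)
  rows 80-87 [p,q,r,s=1010]: 01110111  (ones: 6)
  rows 88-95 [p,q,r,s=1011]: 01110111  (ones: 6)
  rows 96-103 [p,q,r,s=1100]: 00100010  (ones: 2)
  rows 104-111 [p,q,r,s=1101]: 00100010  (ones: 2)
  rows 112-119 [p,q,r,s=1110]: 01110111  (ones: 6)
  rows 120-127 [p,q,r,s=1111]: 01110111  (ones: 6)
Disagreements = 2+2+6+6+2+2+6+6+2+2+6+6+2+2+6+6 = 64

64


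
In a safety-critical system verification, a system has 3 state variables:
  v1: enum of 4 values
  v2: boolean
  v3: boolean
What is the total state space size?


State space = product of domain sizes of all variables.
Domain sizes:
  v1 (enum of 4 values): 4
  v2 (boolean): 2
  v3 (boolean): 2
Product = 4 * 2 * 2 = 16

16


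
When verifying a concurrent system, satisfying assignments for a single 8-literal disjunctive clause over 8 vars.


Step 1: Total=2^8=256
Step 2: Unsat when all 8 false: 2^0=1
Step 3: Sat=256-1=255

255


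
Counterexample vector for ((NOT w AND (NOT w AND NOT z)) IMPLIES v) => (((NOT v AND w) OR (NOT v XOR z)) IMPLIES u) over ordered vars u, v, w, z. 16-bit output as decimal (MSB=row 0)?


F1 = ((NOT w AND (NOT w AND NOT z)) IMPLIES v)
F2 = (((NOT v AND w) OR (NOT v XOR z)) IMPLIES u)
Counterexample to F1=>F2 is where F1=1 and F2=0.
Evaluate each row (bits = u,v,w,z, MSB first):
  row 0 [0000]: F1=0 F2=0 -> F1&~F2 -> 0
  row 1 [0001]: F1=1 F2=1 -> F1&~F2 -> 0
  row 2 [0010]: F1=1 F2=0 -> F1&~F2 -> 1
  row 3 [0011]: F1=1 F2=0 -> F1&~F2 -> 1
  row 4 [0100]: F1=1 F2=1 -> F1&~F2 -> 0
  row 5 [0101]: F1=1 F2=0 -> F1&~F2 -> 1
  row 6 [0110]: F1=1 F2=1 -> F1&~F2 -> 0
  row 7 [0111]: F1=1 F2=0 -> F1&~F2 -> 1
  row 8 [1000]: F1=0 F2=1 -> F1&~F2 -> 0
  row 9 [1001]: F1=1 F2=1 -> F1&~F2 -> 0
  row 10 [1010]: F1=1 F2=1 -> F1&~F2 -> 0
  row 11 [1011]: F1=1 F2=1 -> F1&~F2 -> 0
  row 12 [1100]: F1=1 F2=1 -> F1&~F2 -> 0
  row 13 [1101]: F1=1 F2=1 -> F1&~F2 -> 0
  row 14 [1110]: F1=1 F2=1 -> F1&~F2 -> 0
  row 15 [1111]: F1=1 F2=1 -> F1&~F2 -> 0
Full result column, 4 rows per line (u,v fixed per line; w,z runs 00..11 left to right):
  rows 0-3 [u,v=00]: 0011  = hex 3
  rows 4-7 [u,v=01]: 0101  = hex 5
  rows 8-11 [u,v=10]: 0000  = hex 0
  rows 12-15 [u,v=11]: 0000  = hex 0
Counterexample vector (row 0 .. row 15) = 0011010100000000
Output column grouped in 4s = 0011 0101 0000 0000 = 0x3500
Convert to decimal digit by digit (value = value*16 + digit):
  3 -> 3
  3*16 + 5 = 53
  53*16 + 0 = 848
  848*16 + 0 = 13568
Decimal = 13568

13568


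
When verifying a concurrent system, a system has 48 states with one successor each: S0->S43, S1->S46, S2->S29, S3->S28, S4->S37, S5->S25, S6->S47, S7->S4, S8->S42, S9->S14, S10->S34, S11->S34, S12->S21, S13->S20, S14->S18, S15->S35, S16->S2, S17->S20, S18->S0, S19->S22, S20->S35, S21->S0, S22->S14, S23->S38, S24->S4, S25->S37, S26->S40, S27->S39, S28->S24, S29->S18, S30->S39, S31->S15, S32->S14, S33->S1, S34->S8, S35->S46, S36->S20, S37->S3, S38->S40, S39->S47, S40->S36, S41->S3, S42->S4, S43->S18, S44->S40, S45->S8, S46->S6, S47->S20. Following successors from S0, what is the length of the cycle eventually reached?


Trace from S0 until a state repeats:
  S0 -> S43 -> S18 -> S0
S0 first seen at step 0, revisited at step 3.
Cycle length = 3 - 0 = 3

3


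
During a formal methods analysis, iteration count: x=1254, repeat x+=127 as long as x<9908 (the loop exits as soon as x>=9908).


Step 1: x goes from 1254 toward 9908 by 127; the body runs while x<9908, so iterations = ceil((bound-start)/step)
Step 2: Distance=8654
Step 3: ceil(8654/127)=69

69


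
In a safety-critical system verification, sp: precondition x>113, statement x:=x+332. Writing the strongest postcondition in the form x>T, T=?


Formula: sp(P, x:=E) = exists old_x. (x = E[old_x/x]) AND P[old_x/x] (old_x is the value of x before the assignment; eliminate old_x by solving x = E[old_x/x] for old_x)
Step 1: Precondition P: x>113, i.e. old_x > 113
Step 2: Assignment gives x = old_x + 332, so old_x = x - 332
Step 3: Substitute into P: x - 332 > 113
Step 4: Simplify: x > 113+332 = 445

445


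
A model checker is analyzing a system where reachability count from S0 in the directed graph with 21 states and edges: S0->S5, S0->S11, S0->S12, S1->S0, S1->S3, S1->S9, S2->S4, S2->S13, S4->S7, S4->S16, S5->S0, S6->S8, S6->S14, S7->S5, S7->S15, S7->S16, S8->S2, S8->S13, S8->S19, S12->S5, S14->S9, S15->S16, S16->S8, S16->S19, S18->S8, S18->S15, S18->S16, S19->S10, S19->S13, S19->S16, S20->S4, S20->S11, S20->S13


BFS from S0:
  layer 0: {S0}
  layer 1: {S5, S11, S12}
Reachable set: {S0, S5, S11, S12}
Count = 4

4


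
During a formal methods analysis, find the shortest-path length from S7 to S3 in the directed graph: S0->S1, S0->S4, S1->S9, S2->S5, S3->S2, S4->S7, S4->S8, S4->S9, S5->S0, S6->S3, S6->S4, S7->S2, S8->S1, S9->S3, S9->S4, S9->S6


BFS layer-by-layer from S7:
  dist 0: {S7}
  dist 1: {S2}
  dist 2: {S5}
  dist 3: {S0}
  dist 4: {S1, S4}
  dist 5: {S8, S9}
  dist 6: {S3, S6}
  -> S3 reached at distance 6
Shortest path length = 6

6


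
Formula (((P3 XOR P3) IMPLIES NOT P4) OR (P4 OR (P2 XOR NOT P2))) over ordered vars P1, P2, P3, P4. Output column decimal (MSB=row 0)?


Formula: (((P3 XOR P3) IMPLIES NOT P4) OR (P4 OR (P2 XOR NOT P2))) over P1, P2, P3, P4 (16 rows)
Evaluate each row (bits = P1,P2,P3,P4, MSB first):
  row 0 [0000]: (((0 XOR 0) IMPLIES NOT 0) OR (0 OR (0 XOR NOT 0))) -> 1
  row 1 [0001]: (((0 XOR 0) IMPLIES NOT 1) OR (1 OR (0 XOR NOT 0))) -> 1
  row 2 [0010]: (((1 XOR 1) IMPLIES NOT 0) OR (0 OR (0 XOR NOT 0))) -> 1
  row 3 [0011]: (((1 XOR 1) IMPLIES NOT 1) OR (1 OR (0 XOR NOT 0))) -> 1
  row 4 [0100]: (((0 XOR 0) IMPLIES NOT 0) OR (0 OR (1 XOR NOT 1))) -> 1
  row 5 [0101]: (((0 XOR 0) IMPLIES NOT 1) OR (1 OR (1 XOR NOT 1))) -> 1
  row 6 [0110]: (((1 XOR 1) IMPLIES NOT 0) OR (0 OR (1 XOR NOT 1))) -> 1
  row 7 [0111]: (((1 XOR 1) IMPLIES NOT 1) OR (1 OR (1 XOR NOT 1))) -> 1
  row 8 [1000]: (((0 XOR 0) IMPLIES NOT 0) OR (0 OR (0 XOR NOT 0))) -> 1
  row 9 [1001]: (((0 XOR 0) IMPLIES NOT 1) OR (1 OR (0 XOR NOT 0))) -> 1
  row 10 [1010]: (((1 XOR 1) IMPLIES NOT 0) OR (0 OR (0 XOR NOT 0))) -> 1
  row 11 [1011]: (((1 XOR 1) IMPLIES NOT 1) OR (1 OR (0 XOR NOT 0))) -> 1
  row 12 [1100]: (((0 XOR 0) IMPLIES NOT 0) OR (0 OR (1 XOR NOT 1))) -> 1
  row 13 [1101]: (((0 XOR 0) IMPLIES NOT 1) OR (1 OR (1 XOR NOT 1))) -> 1
  row 14 [1110]: (((1 XOR 1) IMPLIES NOT 0) OR (0 OR (1 XOR NOT 1))) -> 1
  row 15 [1111]: (((1 XOR 1) IMPLIES NOT 1) OR (1 OR (1 XOR NOT 1))) -> 1
Full result column, 4 rows per line (P1,P2 fixed per line; P3,P4 runs 00..11 left to right):
  rows 0-3 [P1,P2=00]: 1111  = hex F
  rows 4-7 [P1,P2=01]: 1111  = hex F
  rows 8-11 [P1,P2=10]: 1111  = hex F
  rows 12-15 [P1,P2=11]: 1111  = hex F
Output column (row 0 .. row 15) = 1111111111111111
Output column grouped in 4s = 1111 1111 1111 1111 = 0xFFFF
Convert to decimal digit by digit (value = value*16 + digit):
  F -> 15
  15*16 + 15 (F) = 255
  255*16 + 15 (F) = 4095
  4095*16 + 15 (F) = 65535
Decimal = 65535

65535


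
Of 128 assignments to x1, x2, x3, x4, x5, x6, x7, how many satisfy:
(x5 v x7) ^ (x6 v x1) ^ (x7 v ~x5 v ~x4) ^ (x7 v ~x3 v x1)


CNF with 4 clauses over 7 vars (128 assignments).
An assignment satisfies CNF iff every clause has >=1 true literal.
Check each row (bits = x1,x2,x3,x4,x5,x6,x7; clause T/F shown):
  row 0 [0000000]: clauses=FFTT -> 0
  row 1 [0000001]: clauses=TFTT -> 0
  row 2 [0000010]: clauses=FTTT -> 0
  row 3 [0000011]: clauses=TTTT -> 1
  row 4 [0000100]: clauses=TFTT -> 0
  (every remaining row is evaluated the same way; all 128 results are listed next)
Full result column, 8 rows per line (x1,x2,x3,x4 fixed per line; x5,x6,x7 runs 000..111 left to right):
  rows 0-7 [x1,x2,x3,x4=0000]: 00010011  (ones: 3)
  rows 8-15 [x1,x2,x3,x4=0001]: 00010001  (ones: 2)
  rows 16-23 [x1,x2,x3,x4=0010]: 00010001  (ones: 2)
  rows 24-31 [x1,x2,x3,x4=0011]: 00010001  (ones: 2)
  rows 32-39 [x1,x2,x3,x4=0100]: 00010011  (ones: 3)
  rows 40-47 [x1,x2,x3,x4=0101]: 00010001  (ones: 2)
  rows 48-55 [x1,x2,x3,x4=0110]: 00010001  (ones: 2)
  rows 56-63 [x1,x2,x3,x4=0111]: 00010001  (ones: 2)
  rows 64-71 [x1,x2,x3,x4=1000]: 01011111  (ones: 6)
  rows 72-79 [x1,x2,x3,x4=1001]: 01010101  (ones: 4)
  rows 80-87 [x1,x2,x3,x4=1010]: 01011111  (ones: 6)
  rows 88-95 [x1,x2,x3,x4=1011]: 01010101  (ones: 4)
  rows 96-103 [x1,x2,x3,x4=1100]: 01011111  (ones: 6)
  rows 104-111 [x1,x2,x3,x4=1101]: 01010101  (ones: 4)
  rows 112-119 [x1,x2,x3,x4=1110]: 01011111  (ones: 6)
  rows 120-127 [x1,x2,x3,x4=1111]: 01010101  (ones: 4)
Satisfying assignments = 3+2+2+2+3+2+2+2+6+4+6+4+6+4+6+4 = 58

58


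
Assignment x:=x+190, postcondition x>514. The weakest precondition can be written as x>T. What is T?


Formula: wp(x:=E, P) = P[E/x] (substitute E for x in postcondition)
Step 1: Postcondition: x>514
Step 2: Substitute x+190 for x: x+190>514
Step 3: Solve for x: x > 514-190 = 324

324


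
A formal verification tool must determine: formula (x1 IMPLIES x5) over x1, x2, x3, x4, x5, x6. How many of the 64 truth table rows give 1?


Formula: (x1 IMPLIES x5) over 6 vars (64 rows)
Evaluate each row (x1, x2, x3, x4, x5, x6 as bits, MSB first):
  row 0 [000000]: (0 IMPLIES 0) -> 1
  row 1 [000001]: (0 IMPLIES 0) -> 1
  row 2 [000010]: (0 IMPLIES 1) -> 1
  row 3 [000011]: (0 IMPLIES 1) -> 1
  row 4 [000100]: (0 IMPLIES 0) -> 1
  (every remaining row is evaluated the same way; all 64 results are listed next)
Full result column, 8 rows per line (x1,x2,x3 fixed per line; x4,x5,x6 runs 000..111 left to right):
  rows 0-7 [x1,x2,x3=000]: 11111111  (ones: 8)
  rows 8-15 [x1,x2,x3=001]: 11111111  (ones: 8)
  rows 16-23 [x1,x2,x3=010]: 11111111  (ones: 8)
  rows 24-31 [x1,x2,x3=011]: 11111111  (ones: 8)
  rows 32-39 [x1,x2,x3=100]: 00110011  (ones: 4)
  rows 40-47 [x1,x2,x3=101]: 00110011  (ones: 4)
  rows 48-55 [x1,x2,x3=110]: 00110011  (ones: 4)
  rows 56-63 [x1,x2,x3=111]: 00110011  (ones: 4)
Count of 1-rows = 8+8+8+8+4+4+4+4 = 48

48


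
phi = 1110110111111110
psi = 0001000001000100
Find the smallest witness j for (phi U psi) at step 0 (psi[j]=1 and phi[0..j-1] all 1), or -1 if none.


(phi U psi) at 0: need smallest j with psi[j]=1 and phi[i]=1 for all i in [0,j).
Scan from step 0:
  step 0: phi=1, psi=0 -> continue
  step 1: phi=1, psi=0 -> continue
  step 2: phi=1, psi=0 -> continue
  step 3: psi=1 and phi held for [0,3) -> witness found
Witness step = 3

3


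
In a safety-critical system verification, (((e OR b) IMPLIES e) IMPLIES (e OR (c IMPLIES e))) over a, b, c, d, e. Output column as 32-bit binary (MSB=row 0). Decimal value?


Formula: (((e OR b) IMPLIES e) IMPLIES (e OR (c IMPLIES e))) over a, b, c, d, e (32 rows)
Evaluate each row (bits = a,b,c,d,e, MSB first):
  row 0 [00000]: (((0 OR 0) IMPLIES 0) IMPLIES (0 OR (0 IMPLIES 0))) -> 1
  row 1 [00001]: (((1 OR 0) IMPLIES 1) IMPLIES (1 OR (0 IMPLIES 1))) -> 1
  row 2 [00010]: (((0 OR 0) IMPLIES 0) IMPLIES (0 OR (0 IMPLIES 0))) -> 1
  row 3 [00011]: (((1 OR 0) IMPLIES 1) IMPLIES (1 OR (0 IMPLIES 1))) -> 1
  row 4 [00100]: (((0 OR 0) IMPLIES 0) IMPLIES (0 OR (1 IMPLIES 0))) -> 0
  row 5 [00101]: (((1 OR 0) IMPLIES 1) IMPLIES (1 OR (1 IMPLIES 1))) -> 1
  row 6 [00110]: (((0 OR 0) IMPLIES 0) IMPLIES (0 OR (1 IMPLIES 0))) -> 0
  row 7 [00111]: (((1 OR 0) IMPLIES 1) IMPLIES (1 OR (1 IMPLIES 1))) -> 1
  row 8 [01000]: (((0 OR 1) IMPLIES 0) IMPLIES (0 OR (0 IMPLIES 0))) -> 1
  row 9 [01001]: (((1 OR 1) IMPLIES 1) IMPLIES (1 OR (0 IMPLIES 1))) -> 1
  row 10 [01010]: (((0 OR 1) IMPLIES 0) IMPLIES (0 OR (0 IMPLIES 0))) -> 1
  row 11 [01011]: (((1 OR 1) IMPLIES 1) IMPLIES (1 OR (0 IMPLIES 1))) -> 1
  row 12 [01100]: (((0 OR 1) IMPLIES 0) IMPLIES (0 OR (1 IMPLIES 0))) -> 1
  row 13 [01101]: (((1 OR 1) IMPLIES 1) IMPLIES (1 OR (1 IMPLIES 1))) -> 1
  row 14 [01110]: (((0 OR 1) IMPLIES 0) IMPLIES (0 OR (1 IMPLIES 0))) -> 1
  row 15 [01111]: (((1 OR 1) IMPLIES 1) IMPLIES (1 OR (1 IMPLIES 1))) -> 1
  row 16 [10000]: (((0 OR 0) IMPLIES 0) IMPLIES (0 OR (0 IMPLIES 0))) -> 1
  row 17 [10001]: (((1 OR 0) IMPLIES 1) IMPLIES (1 OR (0 IMPLIES 1))) -> 1
  row 18 [10010]: (((0 OR 0) IMPLIES 0) IMPLIES (0 OR (0 IMPLIES 0))) -> 1
  row 19 [10011]: (((1 OR 0) IMPLIES 1) IMPLIES (1 OR (0 IMPLIES 1))) -> 1
  row 20 [10100]: (((0 OR 0) IMPLIES 0) IMPLIES (0 OR (1 IMPLIES 0))) -> 0
  row 21 [10101]: (((1 OR 0) IMPLIES 1) IMPLIES (1 OR (1 IMPLIES 1))) -> 1
  row 22 [10110]: (((0 OR 0) IMPLIES 0) IMPLIES (0 OR (1 IMPLIES 0))) -> 0
  row 23 [10111]: (((1 OR 0) IMPLIES 1) IMPLIES (1 OR (1 IMPLIES 1))) -> 1
  row 24 [11000]: (((0 OR 1) IMPLIES 0) IMPLIES (0 OR (0 IMPLIES 0))) -> 1
  row 25 [11001]: (((1 OR 1) IMPLIES 1) IMPLIES (1 OR (0 IMPLIES 1))) -> 1
  row 26 [11010]: (((0 OR 1) IMPLIES 0) IMPLIES (0 OR (0 IMPLIES 0))) -> 1
  row 27 [11011]: (((1 OR 1) IMPLIES 1) IMPLIES (1 OR (0 IMPLIES 1))) -> 1
  row 28 [11100]: (((0 OR 1) IMPLIES 0) IMPLIES (0 OR (1 IMPLIES 0))) -> 1
  row 29 [11101]: (((1 OR 1) IMPLIES 1) IMPLIES (1 OR (1 IMPLIES 1))) -> 1
  row 30 [11110]: (((0 OR 1) IMPLIES 0) IMPLIES (0 OR (1 IMPLIES 0))) -> 1
  row 31 [11111]: (((1 OR 1) IMPLIES 1) IMPLIES (1 OR (1 IMPLIES 1))) -> 1
Full result column, 4 rows per line (a,b,c fixed per line; d,e runs 00..11 left to right):
  rows 0-3 [a,b,c=000]: 1111  = hex F
  rows 4-7 [a,b,c=001]: 0101  = hex 5
  rows 8-11 [a,b,c=010]: 1111  = hex F
  rows 12-15 [a,b,c=011]: 1111  = hex F
  rows 16-19 [a,b,c=100]: 1111  = hex F
  rows 20-23 [a,b,c=101]: 0101  = hex 5
  rows 24-27 [a,b,c=110]: 1111  = hex F
  rows 28-31 [a,b,c=111]: 1111  = hex F
Output column (row 0 .. row 31) = 11110101111111111111010111111111
Output column grouped in 4s = 1111 0101 1111 1111 1111 0101 1111 1111 = 0xF5FFF5FF
Convert to decimal digit by digit (value = value*16 + digit):
  F -> 15
  15*16 + 5 = 245
  245*16 + 15 (F) = 3935
  3935*16 + 15 (F) = 62975
  62975*16 + 15 (F) = 1007615
  1007615*16 + 5 = 16121845
  16121845*16 + 15 (F) = 257949535
  257949535*16 + 15 (F) = 4127192575
Decimal = 4127192575

4127192575


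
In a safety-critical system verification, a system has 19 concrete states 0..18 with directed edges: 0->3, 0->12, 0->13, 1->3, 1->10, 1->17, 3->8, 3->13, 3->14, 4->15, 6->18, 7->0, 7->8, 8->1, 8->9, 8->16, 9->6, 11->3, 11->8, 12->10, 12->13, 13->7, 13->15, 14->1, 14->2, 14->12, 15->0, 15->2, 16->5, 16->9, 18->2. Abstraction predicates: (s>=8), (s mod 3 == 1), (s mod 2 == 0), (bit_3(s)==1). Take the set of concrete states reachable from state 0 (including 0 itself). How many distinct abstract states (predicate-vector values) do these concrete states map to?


BFS from 0:
Concrete reachable: {0, 1, 2, 3, 5, 6, 7, 8, 9, 10, 12, 13, 14, 15, 16, 17, 18}
Abstract via predicates (s>=8), (s mod 3 == 1), (s mod 2 == 0), (bit_3(s)==1):
  (0,0,0,0) <- {3, 5}
  (0,0,1,0) <- {0, 2, 6}
  (0,1,0,0) <- {1, 7}
  (1,0,0,0) <- {17}
  (1,0,0,1) <- {9, 15}
  (1,0,1,0) <- {18}
  (1,0,1,1) <- {8, 12, 14}
  (1,1,0,1) <- {13}
  (1,1,1,0) <- {16}
  (1,1,1,1) <- {10}
Distinct abstract states = 10

10


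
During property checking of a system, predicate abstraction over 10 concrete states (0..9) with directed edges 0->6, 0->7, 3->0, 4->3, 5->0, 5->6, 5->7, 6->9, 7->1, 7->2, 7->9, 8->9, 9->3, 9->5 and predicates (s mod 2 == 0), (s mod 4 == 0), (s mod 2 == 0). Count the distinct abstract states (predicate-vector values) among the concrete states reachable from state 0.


BFS from 0:
Concrete reachable: {0, 1, 2, 3, 5, 6, 7, 9}
Abstract via predicates (s mod 2 == 0), (s mod 4 == 0), (s mod 2 == 0):
  (0,0,0) <- {1, 3, 5, 7, 9}
  (1,0,1) <- {2, 6}
  (1,1,1) <- {0}
Distinct abstract states = 3

3


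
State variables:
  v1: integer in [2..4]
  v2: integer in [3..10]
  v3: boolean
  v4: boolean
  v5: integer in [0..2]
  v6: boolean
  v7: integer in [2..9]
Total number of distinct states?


State space = product of domain sizes of all variables.
Domain sizes:
  v1 (integer in [2..4]): 3
  v2 (integer in [3..10]): 8
  v3 (boolean): 2
  v4 (boolean): 2
  v5 (integer in [0..2]): 3
  v6 (boolean): 2
  v7 (integer in [2..9]): 8
Product = 3 * 8 * 2 * 2 * 3 * 2 * 8 = 4608

4608


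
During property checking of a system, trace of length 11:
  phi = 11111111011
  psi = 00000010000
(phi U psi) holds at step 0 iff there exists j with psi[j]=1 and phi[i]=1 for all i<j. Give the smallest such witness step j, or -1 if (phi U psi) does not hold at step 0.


(phi U psi) at 0: need smallest j with psi[j]=1 and phi[i]=1 for all i in [0,j).
Scan from step 0:
  step 0: phi=1, psi=0 -> continue
  step 1: phi=1, psi=0 -> continue
  step 2: phi=1, psi=0 -> continue
  step 3: phi=1, psi=0 -> continue
  step 6: psi=1 and phi held for [0,6) -> witness found
Witness step = 6

6


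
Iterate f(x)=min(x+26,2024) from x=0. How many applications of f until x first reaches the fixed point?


Step 1: x=0, cap=2024, increment=26
Step 2: x grows by 26 each step until capped at 2024; fixed point is x=2024
Step 3: iterations = ceil(2024/26) = 78

78
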